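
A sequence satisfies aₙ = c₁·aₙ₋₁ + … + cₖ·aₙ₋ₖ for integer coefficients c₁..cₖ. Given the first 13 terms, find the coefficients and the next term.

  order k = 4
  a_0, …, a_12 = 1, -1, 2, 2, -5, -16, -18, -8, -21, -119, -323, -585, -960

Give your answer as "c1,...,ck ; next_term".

3,-4,4,1 ; -1951

  a_4 = 3·2 + -4·2 + 4·-1 + 1·1 = -5
  a_5 = 3·-5 + -4·2 + 4·2 + 1·-1 = -16
  a_6 = 3·-16 + -4·-5 + 4·2 + 1·2 = -18
  a_7 = 3·-18 + -4·-16 + 4·-5 + 1·2 = -8
  a_8 = 3·-8 + -4·-18 + 4·-16 + 1·-5 = -21
  a_9 = 3·-21 + -4·-8 + 4·-18 + 1·-16 = -119
  a_10 = 3·-119 + -4·-21 + 4·-8 + 1·-18 = -323
  a_11 = 3·-323 + -4·-119 + 4·-21 + 1·-8 = -585
  a_12 = 3·-585 + -4·-323 + 4·-119 + 1·-21 = -960
  a_13 = 3·-960 + -4·-585 + 4·-323 + 1·-119 = -1951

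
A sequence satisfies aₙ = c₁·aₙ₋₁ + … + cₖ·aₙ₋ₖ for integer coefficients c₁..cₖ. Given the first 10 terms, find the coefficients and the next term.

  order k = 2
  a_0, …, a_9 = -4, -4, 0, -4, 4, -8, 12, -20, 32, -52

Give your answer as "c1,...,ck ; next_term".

-1,1 ; 84

  a_2 = -1·-4 + 1·-4 = 0
  a_3 = -1·0 + 1·-4 = -4
  a_4 = -1·-4 + 1·0 = 4
  a_5 = -1·4 + 1·-4 = -8
  a_6 = -1·-8 + 1·4 = 12
  a_7 = -1·12 + 1·-8 = -20
  a_8 = -1·-20 + 1·12 = 32
  a_9 = -1·32 + 1·-20 = -52
  a_10 = -1·-52 + 1·32 = 84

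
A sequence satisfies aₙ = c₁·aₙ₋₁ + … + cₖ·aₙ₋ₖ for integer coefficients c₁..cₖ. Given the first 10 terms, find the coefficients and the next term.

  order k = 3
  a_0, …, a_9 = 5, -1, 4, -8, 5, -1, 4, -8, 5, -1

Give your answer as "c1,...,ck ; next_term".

-1,-1,-1 ; 4

  a_3 = -1·4 + -1·-1 + -1·5 = -8
  a_4 = -1·-8 + -1·4 + -1·-1 = 5
  a_5 = -1·5 + -1·-8 + -1·4 = -1
  a_6 = -1·-1 + -1·5 + -1·-8 = 4
  a_7 = -1·4 + -1·-1 + -1·5 = -8
  a_8 = -1·-8 + -1·4 + -1·-1 = 5
  a_9 = -1·5 + -1·-8 + -1·4 = -1
  a_10 = -1·-1 + -1·5 + -1·-8 = 4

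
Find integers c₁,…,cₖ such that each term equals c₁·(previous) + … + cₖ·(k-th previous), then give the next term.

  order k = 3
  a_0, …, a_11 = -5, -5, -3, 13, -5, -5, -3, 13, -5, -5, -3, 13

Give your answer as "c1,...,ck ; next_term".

-1,-1,-1 ; -5

  a_3 = -1·-3 + -1·-5 + -1·-5 = 13
  a_4 = -1·13 + -1·-3 + -1·-5 = -5
  a_5 = -1·-5 + -1·13 + -1·-3 = -5
  a_6 = -1·-5 + -1·-5 + -1·13 = -3
  a_7 = -1·-3 + -1·-5 + -1·-5 = 13
  a_8 = -1·13 + -1·-3 + -1·-5 = -5
  a_9 = -1·-5 + -1·13 + -1·-3 = -5
  a_10 = -1·-5 + -1·-5 + -1·13 = -3
  a_11 = -1·-3 + -1·-5 + -1·-5 = 13
  a_12 = -1·13 + -1·-3 + -1·-5 = -5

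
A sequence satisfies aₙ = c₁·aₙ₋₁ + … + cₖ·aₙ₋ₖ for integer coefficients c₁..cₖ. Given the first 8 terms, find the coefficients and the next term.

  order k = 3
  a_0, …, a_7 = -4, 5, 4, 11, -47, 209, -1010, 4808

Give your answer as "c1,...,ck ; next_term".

-4,3,-3 ; -22889

  a_3 = -4·4 + 3·5 + -3·-4 = 11
  a_4 = -4·11 + 3·4 + -3·5 = -47
  a_5 = -4·-47 + 3·11 + -3·4 = 209
  a_6 = -4·209 + 3·-47 + -3·11 = -1010
  a_7 = -4·-1010 + 3·209 + -3·-47 = 4808
  a_8 = -4·4808 + 3·-1010 + -3·209 = -22889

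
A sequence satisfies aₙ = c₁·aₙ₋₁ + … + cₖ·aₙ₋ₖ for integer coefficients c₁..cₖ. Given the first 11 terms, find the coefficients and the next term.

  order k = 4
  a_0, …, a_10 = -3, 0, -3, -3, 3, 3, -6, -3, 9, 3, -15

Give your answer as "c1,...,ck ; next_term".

-1,-1,-1,1 ; 0

  a_4 = -1·-3 + -1·-3 + -1·0 + 1·-3 = 3
  a_5 = -1·3 + -1·-3 + -1·-3 + 1·0 = 3
  a_6 = -1·3 + -1·3 + -1·-3 + 1·-3 = -6
  a_7 = -1·-6 + -1·3 + -1·3 + 1·-3 = -3
  a_8 = -1·-3 + -1·-6 + -1·3 + 1·3 = 9
  a_9 = -1·9 + -1·-3 + -1·-6 + 1·3 = 3
  a_10 = -1·3 + -1·9 + -1·-3 + 1·-6 = -15
  a_11 = -1·-15 + -1·3 + -1·9 + 1·-3 = 0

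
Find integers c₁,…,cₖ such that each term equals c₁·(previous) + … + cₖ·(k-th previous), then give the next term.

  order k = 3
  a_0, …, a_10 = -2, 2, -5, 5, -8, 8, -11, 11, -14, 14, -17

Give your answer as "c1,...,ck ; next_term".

-1,1,1 ; 17

  a_3 = -1·-5 + 1·2 + 1·-2 = 5
  a_4 = -1·5 + 1·-5 + 1·2 = -8
  a_5 = -1·-8 + 1·5 + 1·-5 = 8
  a_6 = -1·8 + 1·-8 + 1·5 = -11
  a_7 = -1·-11 + 1·8 + 1·-8 = 11
  a_8 = -1·11 + 1·-11 + 1·8 = -14
  a_9 = -1·-14 + 1·11 + 1·-11 = 14
  a_10 = -1·14 + 1·-14 + 1·11 = -17
  a_11 = -1·-17 + 1·14 + 1·-14 = 17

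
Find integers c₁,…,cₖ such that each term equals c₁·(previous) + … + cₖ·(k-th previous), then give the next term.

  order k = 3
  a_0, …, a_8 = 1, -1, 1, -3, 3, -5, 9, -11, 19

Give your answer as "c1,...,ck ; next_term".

0,1,-2 ; -29

  a_3 = 0·1 + 1·-1 + -2·1 = -3
  a_4 = 0·-3 + 1·1 + -2·-1 = 3
  a_5 = 0·3 + 1·-3 + -2·1 = -5
  a_6 = 0·-5 + 1·3 + -2·-3 = 9
  a_7 = 0·9 + 1·-5 + -2·3 = -11
  a_8 = 0·-11 + 1·9 + -2·-5 = 19
  a_9 = 0·19 + 1·-11 + -2·9 = -29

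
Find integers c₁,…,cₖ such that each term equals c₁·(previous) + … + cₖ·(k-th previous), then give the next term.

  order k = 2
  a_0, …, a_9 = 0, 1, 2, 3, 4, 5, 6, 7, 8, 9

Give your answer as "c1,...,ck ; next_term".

2,-1 ; 10

  a_2 = 2·1 + -1·0 = 2
  a_3 = 2·2 + -1·1 = 3
  a_4 = 2·3 + -1·2 = 4
  a_5 = 2·4 + -1·3 = 5
  a_6 = 2·5 + -1·4 = 6
  a_7 = 2·6 + -1·5 = 7
  a_8 = 2·7 + -1·6 = 8
  a_9 = 2·8 + -1·7 = 9
  a_10 = 2·9 + -1·8 = 10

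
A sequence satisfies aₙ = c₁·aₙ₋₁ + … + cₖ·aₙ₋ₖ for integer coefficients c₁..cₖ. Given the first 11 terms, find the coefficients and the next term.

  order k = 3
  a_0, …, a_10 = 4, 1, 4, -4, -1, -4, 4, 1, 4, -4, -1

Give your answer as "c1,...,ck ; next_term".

0,0,-1 ; -4

  a_3 = 0·4 + 0·1 + -1·4 = -4
  a_4 = 0·-4 + 0·4 + -1·1 = -1
  a_5 = 0·-1 + 0·-4 + -1·4 = -4
  a_6 = 0·-4 + 0·-1 + -1·-4 = 4
  a_7 = 0·4 + 0·-4 + -1·-1 = 1
  a_8 = 0·1 + 0·4 + -1·-4 = 4
  a_9 = 0·4 + 0·1 + -1·4 = -4
  a_10 = 0·-4 + 0·4 + -1·1 = -1
  a_11 = 0·-1 + 0·-4 + -1·4 = -4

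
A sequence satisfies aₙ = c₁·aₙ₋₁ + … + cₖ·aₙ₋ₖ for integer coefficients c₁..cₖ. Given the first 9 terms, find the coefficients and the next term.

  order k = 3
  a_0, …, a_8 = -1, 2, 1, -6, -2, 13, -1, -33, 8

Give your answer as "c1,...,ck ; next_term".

  a_3 = 1·1 + -2·2 + 3·-1 = -6
  a_4 = 1·-6 + -2·1 + 3·2 = -2
  a_5 = 1·-2 + -2·-6 + 3·1 = 13
  a_6 = 1·13 + -2·-2 + 3·-6 = -1
  a_7 = 1·-1 + -2·13 + 3·-2 = -33
  a_8 = 1·-33 + -2·-1 + 3·13 = 8
  a_9 = 1·8 + -2·-33 + 3·-1 = 71

1,-2,3 ; 71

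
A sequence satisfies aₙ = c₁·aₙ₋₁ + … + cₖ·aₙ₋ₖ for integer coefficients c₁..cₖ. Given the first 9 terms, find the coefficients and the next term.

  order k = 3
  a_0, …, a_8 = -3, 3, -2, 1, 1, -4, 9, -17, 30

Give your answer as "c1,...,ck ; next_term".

  a_3 = -2·-2 + 0·3 + 1·-3 = 1
  a_4 = -2·1 + 0·-2 + 1·3 = 1
  a_5 = -2·1 + 0·1 + 1·-2 = -4
  a_6 = -2·-4 + 0·1 + 1·1 = 9
  a_7 = -2·9 + 0·-4 + 1·1 = -17
  a_8 = -2·-17 + 0·9 + 1·-4 = 30
  a_9 = -2·30 + 0·-17 + 1·9 = -51

-2,0,1 ; -51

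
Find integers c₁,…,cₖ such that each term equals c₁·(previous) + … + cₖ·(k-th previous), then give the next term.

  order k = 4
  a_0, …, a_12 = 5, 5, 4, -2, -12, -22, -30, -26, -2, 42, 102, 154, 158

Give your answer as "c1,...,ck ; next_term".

  a_4 = 1·-2 + 0·4 + 0·5 + -2·5 = -12
  a_5 = 1·-12 + 0·-2 + 0·4 + -2·5 = -22
  a_6 = 1·-22 + 0·-12 + 0·-2 + -2·4 = -30
  a_7 = 1·-30 + 0·-22 + 0·-12 + -2·-2 = -26
  a_8 = 1·-26 + 0·-30 + 0·-22 + -2·-12 = -2
  a_9 = 1·-2 + 0·-26 + 0·-30 + -2·-22 = 42
  a_10 = 1·42 + 0·-2 + 0·-26 + -2·-30 = 102
  a_11 = 1·102 + 0·42 + 0·-2 + -2·-26 = 154
  a_12 = 1·154 + 0·102 + 0·42 + -2·-2 = 158
  a_13 = 1·158 + 0·154 + 0·102 + -2·42 = 74

1,0,0,-2 ; 74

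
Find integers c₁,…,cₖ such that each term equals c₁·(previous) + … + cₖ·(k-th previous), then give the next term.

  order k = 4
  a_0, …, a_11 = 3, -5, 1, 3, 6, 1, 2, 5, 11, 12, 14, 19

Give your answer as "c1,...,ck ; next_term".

1,0,0,1 ; 30

  a_4 = 1·3 + 0·1 + 0·-5 + 1·3 = 6
  a_5 = 1·6 + 0·3 + 0·1 + 1·-5 = 1
  a_6 = 1·1 + 0·6 + 0·3 + 1·1 = 2
  a_7 = 1·2 + 0·1 + 0·6 + 1·3 = 5
  a_8 = 1·5 + 0·2 + 0·1 + 1·6 = 11
  a_9 = 1·11 + 0·5 + 0·2 + 1·1 = 12
  a_10 = 1·12 + 0·11 + 0·5 + 1·2 = 14
  a_11 = 1·14 + 0·12 + 0·11 + 1·5 = 19
  a_12 = 1·19 + 0·14 + 0·12 + 1·11 = 30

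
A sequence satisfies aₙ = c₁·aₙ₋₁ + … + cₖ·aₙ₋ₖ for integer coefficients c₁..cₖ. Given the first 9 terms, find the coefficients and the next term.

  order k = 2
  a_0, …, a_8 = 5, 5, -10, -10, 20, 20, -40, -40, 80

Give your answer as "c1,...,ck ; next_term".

0,-2 ; 80

  a_2 = 0·5 + -2·5 = -10
  a_3 = 0·-10 + -2·5 = -10
  a_4 = 0·-10 + -2·-10 = 20
  a_5 = 0·20 + -2·-10 = 20
  a_6 = 0·20 + -2·20 = -40
  a_7 = 0·-40 + -2·20 = -40
  a_8 = 0·-40 + -2·-40 = 80
  a_9 = 0·80 + -2·-40 = 80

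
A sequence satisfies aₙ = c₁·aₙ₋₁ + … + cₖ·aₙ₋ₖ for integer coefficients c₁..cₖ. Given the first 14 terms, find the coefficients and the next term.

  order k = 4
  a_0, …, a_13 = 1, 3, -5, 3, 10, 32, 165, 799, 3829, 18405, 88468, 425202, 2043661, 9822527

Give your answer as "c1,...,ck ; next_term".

4,3,4,1 ; 47210367

  a_4 = 4·3 + 3·-5 + 4·3 + 1·1 = 10
  a_5 = 4·10 + 3·3 + 4·-5 + 1·3 = 32
  a_6 = 4·32 + 3·10 + 4·3 + 1·-5 = 165
  a_7 = 4·165 + 3·32 + 4·10 + 1·3 = 799
  a_8 = 4·799 + 3·165 + 4·32 + 1·10 = 3829
  a_9 = 4·3829 + 3·799 + 4·165 + 1·32 = 18405
  a_10 = 4·18405 + 3·3829 + 4·799 + 1·165 = 88468
  a_11 = 4·88468 + 3·18405 + 4·3829 + 1·799 = 425202
  a_12 = 4·425202 + 3·88468 + 4·18405 + 1·3829 = 2043661
  a_13 = 4·2043661 + 3·425202 + 4·88468 + 1·18405 = 9822527
  a_14 = 4·9822527 + 3·2043661 + 4·425202 + 1·88468 = 47210367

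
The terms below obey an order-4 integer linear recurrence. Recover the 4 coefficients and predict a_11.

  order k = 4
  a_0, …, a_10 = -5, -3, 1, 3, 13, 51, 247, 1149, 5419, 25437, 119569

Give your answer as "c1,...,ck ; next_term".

4,4,-4,3 ; 561795

  a_4 = 4·3 + 4·1 + -4·-3 + 3·-5 = 13
  a_5 = 4·13 + 4·3 + -4·1 + 3·-3 = 51
  a_6 = 4·51 + 4·13 + -4·3 + 3·1 = 247
  a_7 = 4·247 + 4·51 + -4·13 + 3·3 = 1149
  a_8 = 4·1149 + 4·247 + -4·51 + 3·13 = 5419
  a_9 = 4·5419 + 4·1149 + -4·247 + 3·51 = 25437
  a_10 = 4·25437 + 4·5419 + -4·1149 + 3·247 = 119569
  a_11 = 4·119569 + 4·25437 + -4·5419 + 3·1149 = 561795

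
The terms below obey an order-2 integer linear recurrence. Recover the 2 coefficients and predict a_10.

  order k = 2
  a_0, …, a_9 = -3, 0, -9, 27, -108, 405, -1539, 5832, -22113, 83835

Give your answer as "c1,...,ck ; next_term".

  a_2 = -3·0 + 3·-3 = -9
  a_3 = -3·-9 + 3·0 = 27
  a_4 = -3·27 + 3·-9 = -108
  a_5 = -3·-108 + 3·27 = 405
  a_6 = -3·405 + 3·-108 = -1539
  a_7 = -3·-1539 + 3·405 = 5832
  a_8 = -3·5832 + 3·-1539 = -22113
  a_9 = -3·-22113 + 3·5832 = 83835
  a_10 = -3·83835 + 3·-22113 = -317844

-3,3 ; -317844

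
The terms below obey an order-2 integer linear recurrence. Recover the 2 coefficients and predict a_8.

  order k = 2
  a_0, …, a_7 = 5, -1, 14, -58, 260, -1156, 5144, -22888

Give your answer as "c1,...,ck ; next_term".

  a_2 = -4·-1 + 2·5 = 14
  a_3 = -4·14 + 2·-1 = -58
  a_4 = -4·-58 + 2·14 = 260
  a_5 = -4·260 + 2·-58 = -1156
  a_6 = -4·-1156 + 2·260 = 5144
  a_7 = -4·5144 + 2·-1156 = -22888
  a_8 = -4·-22888 + 2·5144 = 101840

-4,2 ; 101840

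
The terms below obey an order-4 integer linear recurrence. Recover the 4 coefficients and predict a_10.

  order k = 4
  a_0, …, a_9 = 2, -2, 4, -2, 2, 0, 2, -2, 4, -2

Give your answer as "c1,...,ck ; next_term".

  a_4 = -1·-2 + 0·4 + 1·-2 + 1·2 = 2
  a_5 = -1·2 + 0·-2 + 1·4 + 1·-2 = 0
  a_6 = -1·0 + 0·2 + 1·-2 + 1·4 = 2
  a_7 = -1·2 + 0·0 + 1·2 + 1·-2 = -2
  a_8 = -1·-2 + 0·2 + 1·0 + 1·2 = 4
  a_9 = -1·4 + 0·-2 + 1·2 + 1·0 = -2
  a_10 = -1·-2 + 0·4 + 1·-2 + 1·2 = 2

-1,0,1,1 ; 2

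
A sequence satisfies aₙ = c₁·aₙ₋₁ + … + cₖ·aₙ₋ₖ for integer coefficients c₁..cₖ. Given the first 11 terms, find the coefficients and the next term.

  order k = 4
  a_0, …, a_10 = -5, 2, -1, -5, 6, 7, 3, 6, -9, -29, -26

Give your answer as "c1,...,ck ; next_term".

  a_4 = 1·-5 + -1·-1 + 0·2 + -2·-5 = 6
  a_5 = 1·6 + -1·-5 + 0·-1 + -2·2 = 7
  a_6 = 1·7 + -1·6 + 0·-5 + -2·-1 = 3
  a_7 = 1·3 + -1·7 + 0·6 + -2·-5 = 6
  a_8 = 1·6 + -1·3 + 0·7 + -2·6 = -9
  a_9 = 1·-9 + -1·6 + 0·3 + -2·7 = -29
  a_10 = 1·-29 + -1·-9 + 0·6 + -2·3 = -26
  a_11 = 1·-26 + -1·-29 + 0·-9 + -2·6 = -9

1,-1,0,-2 ; -9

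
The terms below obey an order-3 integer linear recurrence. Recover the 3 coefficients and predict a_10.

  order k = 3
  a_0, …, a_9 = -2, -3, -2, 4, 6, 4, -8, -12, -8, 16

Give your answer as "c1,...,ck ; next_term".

  a_3 = 0·-2 + 0·-3 + -2·-2 = 4
  a_4 = 0·4 + 0·-2 + -2·-3 = 6
  a_5 = 0·6 + 0·4 + -2·-2 = 4
  a_6 = 0·4 + 0·6 + -2·4 = -8
  a_7 = 0·-8 + 0·4 + -2·6 = -12
  a_8 = 0·-12 + 0·-8 + -2·4 = -8
  a_9 = 0·-8 + 0·-12 + -2·-8 = 16
  a_10 = 0·16 + 0·-8 + -2·-12 = 24

0,0,-2 ; 24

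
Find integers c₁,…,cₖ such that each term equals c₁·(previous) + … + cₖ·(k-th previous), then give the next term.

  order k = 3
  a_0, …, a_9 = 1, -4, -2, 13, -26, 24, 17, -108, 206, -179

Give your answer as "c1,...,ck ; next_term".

  a_3 = -2·-2 + -2·-4 + 1·1 = 13
  a_4 = -2·13 + -2·-2 + 1·-4 = -26
  a_5 = -2·-26 + -2·13 + 1·-2 = 24
  a_6 = -2·24 + -2·-26 + 1·13 = 17
  a_7 = -2·17 + -2·24 + 1·-26 = -108
  a_8 = -2·-108 + -2·17 + 1·24 = 206
  a_9 = -2·206 + -2·-108 + 1·17 = -179
  a_10 = -2·-179 + -2·206 + 1·-108 = -162

-2,-2,1 ; -162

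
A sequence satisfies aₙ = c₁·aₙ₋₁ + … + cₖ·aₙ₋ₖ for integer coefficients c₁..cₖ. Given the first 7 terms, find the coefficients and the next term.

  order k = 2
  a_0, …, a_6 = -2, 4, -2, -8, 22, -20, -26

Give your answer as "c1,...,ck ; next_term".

-2,-3 ; 112

  a_2 = -2·4 + -3·-2 = -2
  a_3 = -2·-2 + -3·4 = -8
  a_4 = -2·-8 + -3·-2 = 22
  a_5 = -2·22 + -3·-8 = -20
  a_6 = -2·-20 + -3·22 = -26
  a_7 = -2·-26 + -3·-20 = 112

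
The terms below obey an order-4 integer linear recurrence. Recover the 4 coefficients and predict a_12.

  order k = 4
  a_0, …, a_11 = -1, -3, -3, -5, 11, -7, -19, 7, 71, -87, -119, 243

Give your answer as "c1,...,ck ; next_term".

-1,-2,-1,3 ; 295

  a_4 = -1·-5 + -2·-3 + -1·-3 + 3·-1 = 11
  a_5 = -1·11 + -2·-5 + -1·-3 + 3·-3 = -7
  a_6 = -1·-7 + -2·11 + -1·-5 + 3·-3 = -19
  a_7 = -1·-19 + -2·-7 + -1·11 + 3·-5 = 7
  a_8 = -1·7 + -2·-19 + -1·-7 + 3·11 = 71
  a_9 = -1·71 + -2·7 + -1·-19 + 3·-7 = -87
  a_10 = -1·-87 + -2·71 + -1·7 + 3·-19 = -119
  a_11 = -1·-119 + -2·-87 + -1·71 + 3·7 = 243
  a_12 = -1·243 + -2·-119 + -1·-87 + 3·71 = 295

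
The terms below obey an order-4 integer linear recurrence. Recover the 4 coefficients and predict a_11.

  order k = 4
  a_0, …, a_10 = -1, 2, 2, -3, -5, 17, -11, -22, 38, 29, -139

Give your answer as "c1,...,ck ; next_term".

-2,-3,-2,1 ; 93

  a_4 = -2·-3 + -3·2 + -2·2 + 1·-1 = -5
  a_5 = -2·-5 + -3·-3 + -2·2 + 1·2 = 17
  a_6 = -2·17 + -3·-5 + -2·-3 + 1·2 = -11
  a_7 = -2·-11 + -3·17 + -2·-5 + 1·-3 = -22
  a_8 = -2·-22 + -3·-11 + -2·17 + 1·-5 = 38
  a_9 = -2·38 + -3·-22 + -2·-11 + 1·17 = 29
  a_10 = -2·29 + -3·38 + -2·-22 + 1·-11 = -139
  a_11 = -2·-139 + -3·29 + -2·38 + 1·-22 = 93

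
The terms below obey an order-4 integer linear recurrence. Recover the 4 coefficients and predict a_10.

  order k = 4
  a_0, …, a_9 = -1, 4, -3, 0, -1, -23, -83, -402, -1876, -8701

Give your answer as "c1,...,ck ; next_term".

  a_4 = 4·0 + 3·-3 + 1·4 + -4·-1 = -1
  a_5 = 4·-1 + 3·0 + 1·-3 + -4·4 = -23
  a_6 = 4·-23 + 3·-1 + 1·0 + -4·-3 = -83
  a_7 = 4·-83 + 3·-23 + 1·-1 + -4·0 = -402
  a_8 = 4·-402 + 3·-83 + 1·-23 + -4·-1 = -1876
  a_9 = 4·-1876 + 3·-402 + 1·-83 + -4·-23 = -8701
  a_10 = 4·-8701 + 3·-1876 + 1·-402 + -4·-83 = -40502

4,3,1,-4 ; -40502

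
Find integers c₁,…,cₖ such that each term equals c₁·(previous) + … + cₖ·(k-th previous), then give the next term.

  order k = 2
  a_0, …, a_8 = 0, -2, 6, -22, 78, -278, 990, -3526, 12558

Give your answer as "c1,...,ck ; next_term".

-3,2 ; -44726

  a_2 = -3·-2 + 2·0 = 6
  a_3 = -3·6 + 2·-2 = -22
  a_4 = -3·-22 + 2·6 = 78
  a_5 = -3·78 + 2·-22 = -278
  a_6 = -3·-278 + 2·78 = 990
  a_7 = -3·990 + 2·-278 = -3526
  a_8 = -3·-3526 + 2·990 = 12558
  a_9 = -3·12558 + 2·-3526 = -44726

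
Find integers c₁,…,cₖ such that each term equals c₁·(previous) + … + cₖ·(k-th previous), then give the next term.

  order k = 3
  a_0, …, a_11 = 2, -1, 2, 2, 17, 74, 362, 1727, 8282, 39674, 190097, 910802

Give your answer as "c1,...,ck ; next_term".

  a_3 = 4·2 + 4·-1 + -1·2 = 2
  a_4 = 4·2 + 4·2 + -1·-1 = 17
  a_5 = 4·17 + 4·2 + -1·2 = 74
  a_6 = 4·74 + 4·17 + -1·2 = 362
  a_7 = 4·362 + 4·74 + -1·17 = 1727
  a_8 = 4·1727 + 4·362 + -1·74 = 8282
  a_9 = 4·8282 + 4·1727 + -1·362 = 39674
  a_10 = 4·39674 + 4·8282 + -1·1727 = 190097
  a_11 = 4·190097 + 4·39674 + -1·8282 = 910802
  a_12 = 4·910802 + 4·190097 + -1·39674 = 4363922

4,4,-1 ; 4363922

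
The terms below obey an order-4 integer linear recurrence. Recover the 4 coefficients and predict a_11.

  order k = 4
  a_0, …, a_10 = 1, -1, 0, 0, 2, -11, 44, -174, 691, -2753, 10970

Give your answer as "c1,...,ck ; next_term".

  a_4 = -4·0 + 0·0 + 1·-1 + 3·1 = 2
  a_5 = -4·2 + 0·0 + 1·0 + 3·-1 = -11
  a_6 = -4·-11 + 0·2 + 1·0 + 3·0 = 44
  a_7 = -4·44 + 0·-11 + 1·2 + 3·0 = -174
  a_8 = -4·-174 + 0·44 + 1·-11 + 3·2 = 691
  a_9 = -4·691 + 0·-174 + 1·44 + 3·-11 = -2753
  a_10 = -4·-2753 + 0·691 + 1·-174 + 3·44 = 10970
  a_11 = -4·10970 + 0·-2753 + 1·691 + 3·-174 = -43711

-4,0,1,3 ; -43711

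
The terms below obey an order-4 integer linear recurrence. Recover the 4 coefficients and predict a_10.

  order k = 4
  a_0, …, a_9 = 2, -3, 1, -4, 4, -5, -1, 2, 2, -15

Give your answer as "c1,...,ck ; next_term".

-1,-1,1,2 ; 13

  a_4 = -1·-4 + -1·1 + 1·-3 + 2·2 = 4
  a_5 = -1·4 + -1·-4 + 1·1 + 2·-3 = -5
  a_6 = -1·-5 + -1·4 + 1·-4 + 2·1 = -1
  a_7 = -1·-1 + -1·-5 + 1·4 + 2·-4 = 2
  a_8 = -1·2 + -1·-1 + 1·-5 + 2·4 = 2
  a_9 = -1·2 + -1·2 + 1·-1 + 2·-5 = -15
  a_10 = -1·-15 + -1·2 + 1·2 + 2·-1 = 13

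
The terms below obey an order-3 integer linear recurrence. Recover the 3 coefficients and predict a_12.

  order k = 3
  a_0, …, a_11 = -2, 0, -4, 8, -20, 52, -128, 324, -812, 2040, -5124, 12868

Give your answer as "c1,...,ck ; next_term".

  a_3 = -1·-4 + 3·0 + -2·-2 = 8
  a_4 = -1·8 + 3·-4 + -2·0 = -20
  a_5 = -1·-20 + 3·8 + -2·-4 = 52
  a_6 = -1·52 + 3·-20 + -2·8 = -128
  a_7 = -1·-128 + 3·52 + -2·-20 = 324
  a_8 = -1·324 + 3·-128 + -2·52 = -812
  a_9 = -1·-812 + 3·324 + -2·-128 = 2040
  a_10 = -1·2040 + 3·-812 + -2·324 = -5124
  a_11 = -1·-5124 + 3·2040 + -2·-812 = 12868
  a_12 = -1·12868 + 3·-5124 + -2·2040 = -32320

-1,3,-2 ; -32320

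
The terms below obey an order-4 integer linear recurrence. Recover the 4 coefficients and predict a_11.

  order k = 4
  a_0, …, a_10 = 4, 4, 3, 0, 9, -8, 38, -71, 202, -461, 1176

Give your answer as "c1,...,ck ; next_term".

-1,3,-1,1 ; -2832

  a_4 = -1·0 + 3·3 + -1·4 + 1·4 = 9
  a_5 = -1·9 + 3·0 + -1·3 + 1·4 = -8
  a_6 = -1·-8 + 3·9 + -1·0 + 1·3 = 38
  a_7 = -1·38 + 3·-8 + -1·9 + 1·0 = -71
  a_8 = -1·-71 + 3·38 + -1·-8 + 1·9 = 202
  a_9 = -1·202 + 3·-71 + -1·38 + 1·-8 = -461
  a_10 = -1·-461 + 3·202 + -1·-71 + 1·38 = 1176
  a_11 = -1·1176 + 3·-461 + -1·202 + 1·-71 = -2832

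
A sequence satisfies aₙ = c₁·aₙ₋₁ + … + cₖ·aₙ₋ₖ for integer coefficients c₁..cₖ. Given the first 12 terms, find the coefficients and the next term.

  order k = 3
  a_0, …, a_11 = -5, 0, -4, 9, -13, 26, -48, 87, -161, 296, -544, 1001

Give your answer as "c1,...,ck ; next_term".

-1,1,-1 ; -1841

  a_3 = -1·-4 + 1·0 + -1·-5 = 9
  a_4 = -1·9 + 1·-4 + -1·0 = -13
  a_5 = -1·-13 + 1·9 + -1·-4 = 26
  a_6 = -1·26 + 1·-13 + -1·9 = -48
  a_7 = -1·-48 + 1·26 + -1·-13 = 87
  a_8 = -1·87 + 1·-48 + -1·26 = -161
  a_9 = -1·-161 + 1·87 + -1·-48 = 296
  a_10 = -1·296 + 1·-161 + -1·87 = -544
  a_11 = -1·-544 + 1·296 + -1·-161 = 1001
  a_12 = -1·1001 + 1·-544 + -1·296 = -1841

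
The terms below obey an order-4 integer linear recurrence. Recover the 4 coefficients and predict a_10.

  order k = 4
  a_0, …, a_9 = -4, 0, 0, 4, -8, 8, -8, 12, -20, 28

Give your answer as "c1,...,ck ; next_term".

-1,0,0,1 ; -36

  a_4 = -1·4 + 0·0 + 0·0 + 1·-4 = -8
  a_5 = -1·-8 + 0·4 + 0·0 + 1·0 = 8
  a_6 = -1·8 + 0·-8 + 0·4 + 1·0 = -8
  a_7 = -1·-8 + 0·8 + 0·-8 + 1·4 = 12
  a_8 = -1·12 + 0·-8 + 0·8 + 1·-8 = -20
  a_9 = -1·-20 + 0·12 + 0·-8 + 1·8 = 28
  a_10 = -1·28 + 0·-20 + 0·12 + 1·-8 = -36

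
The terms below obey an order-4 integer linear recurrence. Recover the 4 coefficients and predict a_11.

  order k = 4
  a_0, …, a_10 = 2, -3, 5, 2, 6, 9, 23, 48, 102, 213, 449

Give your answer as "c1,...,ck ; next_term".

2,0,0,1 ; 946

  a_4 = 2·2 + 0·5 + 0·-3 + 1·2 = 6
  a_5 = 2·6 + 0·2 + 0·5 + 1·-3 = 9
  a_6 = 2·9 + 0·6 + 0·2 + 1·5 = 23
  a_7 = 2·23 + 0·9 + 0·6 + 1·2 = 48
  a_8 = 2·48 + 0·23 + 0·9 + 1·6 = 102
  a_9 = 2·102 + 0·48 + 0·23 + 1·9 = 213
  a_10 = 2·213 + 0·102 + 0·48 + 1·23 = 449
  a_11 = 2·449 + 0·213 + 0·102 + 1·48 = 946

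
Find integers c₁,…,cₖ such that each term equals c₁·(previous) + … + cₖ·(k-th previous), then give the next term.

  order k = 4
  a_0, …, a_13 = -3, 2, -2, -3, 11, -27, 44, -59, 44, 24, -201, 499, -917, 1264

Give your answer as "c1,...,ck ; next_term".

  a_4 = -1·-3 + 2·-2 + 3·2 + -2·-3 = 11
  a_5 = -1·11 + 2·-3 + 3·-2 + -2·2 = -27
  a_6 = -1·-27 + 2·11 + 3·-3 + -2·-2 = 44
  a_7 = -1·44 + 2·-27 + 3·11 + -2·-3 = -59
  a_8 = -1·-59 + 2·44 + 3·-27 + -2·11 = 44
  a_9 = -1·44 + 2·-59 + 3·44 + -2·-27 = 24
  a_10 = -1·24 + 2·44 + 3·-59 + -2·44 = -201
  a_11 = -1·-201 + 2·24 + 3·44 + -2·-59 = 499
  a_12 = -1·499 + 2·-201 + 3·24 + -2·44 = -917
  a_13 = -1·-917 + 2·499 + 3·-201 + -2·24 = 1264
  a_14 = -1·1264 + 2·-917 + 3·499 + -2·-201 = -1199

-1,2,3,-2 ; -1199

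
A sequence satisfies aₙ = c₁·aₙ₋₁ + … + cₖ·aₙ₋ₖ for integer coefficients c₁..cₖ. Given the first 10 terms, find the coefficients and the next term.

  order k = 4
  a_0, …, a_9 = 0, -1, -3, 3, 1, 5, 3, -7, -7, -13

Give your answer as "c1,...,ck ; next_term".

0,0,-1,-2 ; 1

  a_4 = 0·3 + 0·-3 + -1·-1 + -2·0 = 1
  a_5 = 0·1 + 0·3 + -1·-3 + -2·-1 = 5
  a_6 = 0·5 + 0·1 + -1·3 + -2·-3 = 3
  a_7 = 0·3 + 0·5 + -1·1 + -2·3 = -7
  a_8 = 0·-7 + 0·3 + -1·5 + -2·1 = -7
  a_9 = 0·-7 + 0·-7 + -1·3 + -2·5 = -13
  a_10 = 0·-13 + 0·-7 + -1·-7 + -2·3 = 1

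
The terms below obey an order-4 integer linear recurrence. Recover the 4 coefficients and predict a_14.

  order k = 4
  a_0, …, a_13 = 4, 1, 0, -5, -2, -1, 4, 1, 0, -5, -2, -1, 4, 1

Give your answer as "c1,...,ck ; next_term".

1,0,-1,1 ; 0

  a_4 = 1·-5 + 0·0 + -1·1 + 1·4 = -2
  a_5 = 1·-2 + 0·-5 + -1·0 + 1·1 = -1
  a_6 = 1·-1 + 0·-2 + -1·-5 + 1·0 = 4
  a_7 = 1·4 + 0·-1 + -1·-2 + 1·-5 = 1
  a_8 = 1·1 + 0·4 + -1·-1 + 1·-2 = 0
  a_9 = 1·0 + 0·1 + -1·4 + 1·-1 = -5
  a_10 = 1·-5 + 0·0 + -1·1 + 1·4 = -2
  a_11 = 1·-2 + 0·-5 + -1·0 + 1·1 = -1
  a_12 = 1·-1 + 0·-2 + -1·-5 + 1·0 = 4
  a_13 = 1·4 + 0·-1 + -1·-2 + 1·-5 = 1
  a_14 = 1·1 + 0·4 + -1·-1 + 1·-2 = 0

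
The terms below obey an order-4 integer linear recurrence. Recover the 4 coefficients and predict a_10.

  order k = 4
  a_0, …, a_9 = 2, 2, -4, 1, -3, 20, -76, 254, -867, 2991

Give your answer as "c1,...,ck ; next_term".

-3,1,-1,3 ; -10322

  a_4 = -3·1 + 1·-4 + -1·2 + 3·2 = -3
  a_5 = -3·-3 + 1·1 + -1·-4 + 3·2 = 20
  a_6 = -3·20 + 1·-3 + -1·1 + 3·-4 = -76
  a_7 = -3·-76 + 1·20 + -1·-3 + 3·1 = 254
  a_8 = -3·254 + 1·-76 + -1·20 + 3·-3 = -867
  a_9 = -3·-867 + 1·254 + -1·-76 + 3·20 = 2991
  a_10 = -3·2991 + 1·-867 + -1·254 + 3·-76 = -10322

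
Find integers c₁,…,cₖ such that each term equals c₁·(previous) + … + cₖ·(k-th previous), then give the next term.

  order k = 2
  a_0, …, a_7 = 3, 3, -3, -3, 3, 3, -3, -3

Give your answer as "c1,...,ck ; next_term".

  a_2 = 0·3 + -1·3 = -3
  a_3 = 0·-3 + -1·3 = -3
  a_4 = 0·-3 + -1·-3 = 3
  a_5 = 0·3 + -1·-3 = 3
  a_6 = 0·3 + -1·3 = -3
  a_7 = 0·-3 + -1·3 = -3
  a_8 = 0·-3 + -1·-3 = 3

0,-1 ; 3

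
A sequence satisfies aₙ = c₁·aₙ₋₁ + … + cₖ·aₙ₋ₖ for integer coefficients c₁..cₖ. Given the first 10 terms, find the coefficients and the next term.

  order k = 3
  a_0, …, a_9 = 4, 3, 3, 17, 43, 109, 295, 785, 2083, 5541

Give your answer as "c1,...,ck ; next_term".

  a_3 = 2·3 + 1·3 + 2·4 = 17
  a_4 = 2·17 + 1·3 + 2·3 = 43
  a_5 = 2·43 + 1·17 + 2·3 = 109
  a_6 = 2·109 + 1·43 + 2·17 = 295
  a_7 = 2·295 + 1·109 + 2·43 = 785
  a_8 = 2·785 + 1·295 + 2·109 = 2083
  a_9 = 2·2083 + 1·785 + 2·295 = 5541
  a_10 = 2·5541 + 1·2083 + 2·785 = 14735

2,1,2 ; 14735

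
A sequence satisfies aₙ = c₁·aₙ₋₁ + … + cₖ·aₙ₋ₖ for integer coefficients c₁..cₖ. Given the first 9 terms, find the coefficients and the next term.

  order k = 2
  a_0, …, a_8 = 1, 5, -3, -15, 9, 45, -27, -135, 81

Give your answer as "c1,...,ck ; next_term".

0,-3 ; 405

  a_2 = 0·5 + -3·1 = -3
  a_3 = 0·-3 + -3·5 = -15
  a_4 = 0·-15 + -3·-3 = 9
  a_5 = 0·9 + -3·-15 = 45
  a_6 = 0·45 + -3·9 = -27
  a_7 = 0·-27 + -3·45 = -135
  a_8 = 0·-135 + -3·-27 = 81
  a_9 = 0·81 + -3·-135 = 405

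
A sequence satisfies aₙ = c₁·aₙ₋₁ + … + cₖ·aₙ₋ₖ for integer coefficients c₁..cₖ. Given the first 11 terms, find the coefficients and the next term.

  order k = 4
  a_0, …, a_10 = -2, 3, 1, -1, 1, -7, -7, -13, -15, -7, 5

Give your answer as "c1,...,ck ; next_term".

1,1,-1,-2 ; 39

  a_4 = 1·-1 + 1·1 + -1·3 + -2·-2 = 1
  a_5 = 1·1 + 1·-1 + -1·1 + -2·3 = -7
  a_6 = 1·-7 + 1·1 + -1·-1 + -2·1 = -7
  a_7 = 1·-7 + 1·-7 + -1·1 + -2·-1 = -13
  a_8 = 1·-13 + 1·-7 + -1·-7 + -2·1 = -15
  a_9 = 1·-15 + 1·-13 + -1·-7 + -2·-7 = -7
  a_10 = 1·-7 + 1·-15 + -1·-13 + -2·-7 = 5
  a_11 = 1·5 + 1·-7 + -1·-15 + -2·-13 = 39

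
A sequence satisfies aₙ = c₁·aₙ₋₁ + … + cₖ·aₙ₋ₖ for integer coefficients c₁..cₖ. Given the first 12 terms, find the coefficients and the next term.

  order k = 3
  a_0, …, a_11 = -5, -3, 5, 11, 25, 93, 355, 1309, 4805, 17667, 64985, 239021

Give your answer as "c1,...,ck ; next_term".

  a_3 = 4·5 + -2·-3 + 3·-5 = 11
  a_4 = 4·11 + -2·5 + 3·-3 = 25
  a_5 = 4·25 + -2·11 + 3·5 = 93
  a_6 = 4·93 + -2·25 + 3·11 = 355
  a_7 = 4·355 + -2·93 + 3·25 = 1309
  a_8 = 4·1309 + -2·355 + 3·93 = 4805
  a_9 = 4·4805 + -2·1309 + 3·355 = 17667
  a_10 = 4·17667 + -2·4805 + 3·1309 = 64985
  a_11 = 4·64985 + -2·17667 + 3·4805 = 239021
  a_12 = 4·239021 + -2·64985 + 3·17667 = 879115

4,-2,3 ; 879115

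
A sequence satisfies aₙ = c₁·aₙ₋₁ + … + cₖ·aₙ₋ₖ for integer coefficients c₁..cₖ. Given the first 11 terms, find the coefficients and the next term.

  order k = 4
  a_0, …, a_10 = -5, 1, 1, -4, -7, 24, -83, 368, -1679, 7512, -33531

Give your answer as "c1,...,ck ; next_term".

-4,1,-4,4 ; 149824

  a_4 = -4·-4 + 1·1 + -4·1 + 4·-5 = -7
  a_5 = -4·-7 + 1·-4 + -4·1 + 4·1 = 24
  a_6 = -4·24 + 1·-7 + -4·-4 + 4·1 = -83
  a_7 = -4·-83 + 1·24 + -4·-7 + 4·-4 = 368
  a_8 = -4·368 + 1·-83 + -4·24 + 4·-7 = -1679
  a_9 = -4·-1679 + 1·368 + -4·-83 + 4·24 = 7512
  a_10 = -4·7512 + 1·-1679 + -4·368 + 4·-83 = -33531
  a_11 = -4·-33531 + 1·7512 + -4·-1679 + 4·368 = 149824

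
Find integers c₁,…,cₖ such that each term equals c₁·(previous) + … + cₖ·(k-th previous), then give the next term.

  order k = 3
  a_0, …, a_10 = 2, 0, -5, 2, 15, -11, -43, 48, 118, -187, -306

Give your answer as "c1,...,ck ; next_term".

  a_3 = 0·-5 + -3·0 + 1·2 = 2
  a_4 = 0·2 + -3·-5 + 1·0 = 15
  a_5 = 0·15 + -3·2 + 1·-5 = -11
  a_6 = 0·-11 + -3·15 + 1·2 = -43
  a_7 = 0·-43 + -3·-11 + 1·15 = 48
  a_8 = 0·48 + -3·-43 + 1·-11 = 118
  a_9 = 0·118 + -3·48 + 1·-43 = -187
  a_10 = 0·-187 + -3·118 + 1·48 = -306
  a_11 = 0·-306 + -3·-187 + 1·118 = 679

0,-3,1 ; 679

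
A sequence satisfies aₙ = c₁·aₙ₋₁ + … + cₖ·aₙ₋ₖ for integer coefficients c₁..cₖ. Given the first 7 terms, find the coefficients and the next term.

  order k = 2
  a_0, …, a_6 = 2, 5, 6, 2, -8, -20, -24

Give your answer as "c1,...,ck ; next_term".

  a_2 = 2·5 + -2·2 = 6
  a_3 = 2·6 + -2·5 = 2
  a_4 = 2·2 + -2·6 = -8
  a_5 = 2·-8 + -2·2 = -20
  a_6 = 2·-20 + -2·-8 = -24
  a_7 = 2·-24 + -2·-20 = -8

2,-2 ; -8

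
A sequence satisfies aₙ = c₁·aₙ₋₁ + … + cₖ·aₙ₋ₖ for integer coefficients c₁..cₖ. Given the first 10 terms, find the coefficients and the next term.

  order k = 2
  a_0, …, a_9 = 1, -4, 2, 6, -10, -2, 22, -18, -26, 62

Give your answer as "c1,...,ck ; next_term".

-1,-2 ; -10

  a_2 = -1·-4 + -2·1 = 2
  a_3 = -1·2 + -2·-4 = 6
  a_4 = -1·6 + -2·2 = -10
  a_5 = -1·-10 + -2·6 = -2
  a_6 = -1·-2 + -2·-10 = 22
  a_7 = -1·22 + -2·-2 = -18
  a_8 = -1·-18 + -2·22 = -26
  a_9 = -1·-26 + -2·-18 = 62
  a_10 = -1·62 + -2·-26 = -10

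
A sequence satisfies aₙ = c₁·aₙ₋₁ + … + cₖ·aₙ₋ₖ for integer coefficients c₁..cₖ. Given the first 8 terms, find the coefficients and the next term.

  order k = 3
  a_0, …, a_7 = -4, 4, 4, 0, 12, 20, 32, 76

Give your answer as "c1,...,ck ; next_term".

  a_3 = 1·4 + 1·4 + 2·-4 = 0
  a_4 = 1·0 + 1·4 + 2·4 = 12
  a_5 = 1·12 + 1·0 + 2·4 = 20
  a_6 = 1·20 + 1·12 + 2·0 = 32
  a_7 = 1·32 + 1·20 + 2·12 = 76
  a_8 = 1·76 + 1·32 + 2·20 = 148

1,1,2 ; 148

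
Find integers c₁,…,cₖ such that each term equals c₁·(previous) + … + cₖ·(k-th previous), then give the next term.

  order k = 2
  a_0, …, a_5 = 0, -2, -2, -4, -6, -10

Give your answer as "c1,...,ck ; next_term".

1,1 ; -16

  a_2 = 1·-2 + 1·0 = -2
  a_3 = 1·-2 + 1·-2 = -4
  a_4 = 1·-4 + 1·-2 = -6
  a_5 = 1·-6 + 1·-4 = -10
  a_6 = 1·-10 + 1·-6 = -16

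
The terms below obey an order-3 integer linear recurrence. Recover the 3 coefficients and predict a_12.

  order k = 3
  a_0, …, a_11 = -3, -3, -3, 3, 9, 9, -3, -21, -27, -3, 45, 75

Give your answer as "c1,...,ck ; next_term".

  a_3 = 1·-3 + -1·-3 + -1·-3 = 3
  a_4 = 1·3 + -1·-3 + -1·-3 = 9
  a_5 = 1·9 + -1·3 + -1·-3 = 9
  a_6 = 1·9 + -1·9 + -1·3 = -3
  a_7 = 1·-3 + -1·9 + -1·9 = -21
  a_8 = 1·-21 + -1·-3 + -1·9 = -27
  a_9 = 1·-27 + -1·-21 + -1·-3 = -3
  a_10 = 1·-3 + -1·-27 + -1·-21 = 45
  a_11 = 1·45 + -1·-3 + -1·-27 = 75
  a_12 = 1·75 + -1·45 + -1·-3 = 33

1,-1,-1 ; 33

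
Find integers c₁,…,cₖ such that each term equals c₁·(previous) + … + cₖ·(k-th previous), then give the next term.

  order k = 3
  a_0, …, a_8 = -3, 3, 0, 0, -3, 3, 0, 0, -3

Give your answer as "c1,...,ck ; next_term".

  a_3 = -1·0 + -1·3 + -1·-3 = 0
  a_4 = -1·0 + -1·0 + -1·3 = -3
  a_5 = -1·-3 + -1·0 + -1·0 = 3
  a_6 = -1·3 + -1·-3 + -1·0 = 0
  a_7 = -1·0 + -1·3 + -1·-3 = 0
  a_8 = -1·0 + -1·0 + -1·3 = -3
  a_9 = -1·-3 + -1·0 + -1·0 = 3

-1,-1,-1 ; 3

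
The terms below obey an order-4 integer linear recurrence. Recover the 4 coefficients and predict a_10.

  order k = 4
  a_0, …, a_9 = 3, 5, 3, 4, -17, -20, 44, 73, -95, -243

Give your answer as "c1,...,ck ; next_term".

  a_4 = 0·4 + -3·3 + -1·5 + -1·3 = -17
  a_5 = 0·-17 + -3·4 + -1·3 + -1·5 = -20
  a_6 = 0·-20 + -3·-17 + -1·4 + -1·3 = 44
  a_7 = 0·44 + -3·-20 + -1·-17 + -1·4 = 73
  a_8 = 0·73 + -3·44 + -1·-20 + -1·-17 = -95
  a_9 = 0·-95 + -3·73 + -1·44 + -1·-20 = -243
  a_10 = 0·-243 + -3·-95 + -1·73 + -1·44 = 168

0,-3,-1,-1 ; 168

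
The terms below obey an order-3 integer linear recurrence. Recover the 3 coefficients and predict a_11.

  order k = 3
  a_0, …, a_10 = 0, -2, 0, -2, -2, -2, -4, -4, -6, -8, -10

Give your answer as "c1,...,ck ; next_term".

0,1,1 ; -14

  a_3 = 0·0 + 1·-2 + 1·0 = -2
  a_4 = 0·-2 + 1·0 + 1·-2 = -2
  a_5 = 0·-2 + 1·-2 + 1·0 = -2
  a_6 = 0·-2 + 1·-2 + 1·-2 = -4
  a_7 = 0·-4 + 1·-2 + 1·-2 = -4
  a_8 = 0·-4 + 1·-4 + 1·-2 = -6
  a_9 = 0·-6 + 1·-4 + 1·-4 = -8
  a_10 = 0·-8 + 1·-6 + 1·-4 = -10
  a_11 = 0·-10 + 1·-8 + 1·-6 = -14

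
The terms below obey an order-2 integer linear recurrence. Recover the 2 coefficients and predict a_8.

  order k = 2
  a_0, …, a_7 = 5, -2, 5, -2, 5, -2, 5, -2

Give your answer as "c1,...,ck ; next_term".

0,1 ; 5

  a_2 = 0·-2 + 1·5 = 5
  a_3 = 0·5 + 1·-2 = -2
  a_4 = 0·-2 + 1·5 = 5
  a_5 = 0·5 + 1·-2 = -2
  a_6 = 0·-2 + 1·5 = 5
  a_7 = 0·5 + 1·-2 = -2
  a_8 = 0·-2 + 1·5 = 5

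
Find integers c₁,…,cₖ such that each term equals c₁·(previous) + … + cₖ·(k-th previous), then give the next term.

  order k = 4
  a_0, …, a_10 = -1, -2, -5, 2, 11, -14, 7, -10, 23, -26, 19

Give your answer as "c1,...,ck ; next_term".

  a_4 = -2·2 + -2·-5 + -2·-2 + -1·-1 = 11
  a_5 = -2·11 + -2·2 + -2·-5 + -1·-2 = -14
  a_6 = -2·-14 + -2·11 + -2·2 + -1·-5 = 7
  a_7 = -2·7 + -2·-14 + -2·11 + -1·2 = -10
  a_8 = -2·-10 + -2·7 + -2·-14 + -1·11 = 23
  a_9 = -2·23 + -2·-10 + -2·7 + -1·-14 = -26
  a_10 = -2·-26 + -2·23 + -2·-10 + -1·7 = 19
  a_11 = -2·19 + -2·-26 + -2·23 + -1·-10 = -22

-2,-2,-2,-1 ; -22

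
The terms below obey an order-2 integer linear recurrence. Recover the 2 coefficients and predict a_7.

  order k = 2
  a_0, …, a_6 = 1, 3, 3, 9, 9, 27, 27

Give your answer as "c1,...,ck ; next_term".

  a_2 = 0·3 + 3·1 = 3
  a_3 = 0·3 + 3·3 = 9
  a_4 = 0·9 + 3·3 = 9
  a_5 = 0·9 + 3·9 = 27
  a_6 = 0·27 + 3·9 = 27
  a_7 = 0·27 + 3·27 = 81

0,3 ; 81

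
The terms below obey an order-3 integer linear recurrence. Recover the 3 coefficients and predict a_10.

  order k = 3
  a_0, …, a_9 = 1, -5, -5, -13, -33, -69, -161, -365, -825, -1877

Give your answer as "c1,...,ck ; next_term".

1,2,2 ; -4257

  a_3 = 1·-5 + 2·-5 + 2·1 = -13
  a_4 = 1·-13 + 2·-5 + 2·-5 = -33
  a_5 = 1·-33 + 2·-13 + 2·-5 = -69
  a_6 = 1·-69 + 2·-33 + 2·-13 = -161
  a_7 = 1·-161 + 2·-69 + 2·-33 = -365
  a_8 = 1·-365 + 2·-161 + 2·-69 = -825
  a_9 = 1·-825 + 2·-365 + 2·-161 = -1877
  a_10 = 1·-1877 + 2·-825 + 2·-365 = -4257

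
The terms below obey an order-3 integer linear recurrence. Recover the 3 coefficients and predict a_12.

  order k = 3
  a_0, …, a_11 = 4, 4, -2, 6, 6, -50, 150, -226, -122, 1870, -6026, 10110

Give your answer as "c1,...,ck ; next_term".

  a_3 = -3·-2 + -4·4 + 4·4 = 6
  a_4 = -3·6 + -4·-2 + 4·4 = 6
  a_5 = -3·6 + -4·6 + 4·-2 = -50
  a_6 = -3·-50 + -4·6 + 4·6 = 150
  a_7 = -3·150 + -4·-50 + 4·6 = -226
  a_8 = -3·-226 + -4·150 + 4·-50 = -122
  a_9 = -3·-122 + -4·-226 + 4·150 = 1870
  a_10 = -3·1870 + -4·-122 + 4·-226 = -6026
  a_11 = -3·-6026 + -4·1870 + 4·-122 = 10110
  a_12 = -3·10110 + -4·-6026 + 4·1870 = 1254

-3,-4,4 ; 1254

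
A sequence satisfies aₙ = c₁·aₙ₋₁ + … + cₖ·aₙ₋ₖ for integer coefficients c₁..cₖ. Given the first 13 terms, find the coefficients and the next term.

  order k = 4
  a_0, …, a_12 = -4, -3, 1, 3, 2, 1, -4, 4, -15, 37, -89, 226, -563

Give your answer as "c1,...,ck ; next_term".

  a_4 = -2·3 + 1·1 + -1·-3 + -1·-4 = 2
  a_5 = -2·2 + 1·3 + -1·1 + -1·-3 = 1
  a_6 = -2·1 + 1·2 + -1·3 + -1·1 = -4
  a_7 = -2·-4 + 1·1 + -1·2 + -1·3 = 4
  a_8 = -2·4 + 1·-4 + -1·1 + -1·2 = -15
  a_9 = -2·-15 + 1·4 + -1·-4 + -1·1 = 37
  a_10 = -2·37 + 1·-15 + -1·4 + -1·-4 = -89
  a_11 = -2·-89 + 1·37 + -1·-15 + -1·4 = 226
  a_12 = -2·226 + 1·-89 + -1·37 + -1·-15 = -563
  a_13 = -2·-563 + 1·226 + -1·-89 + -1·37 = 1404

-2,1,-1,-1 ; 1404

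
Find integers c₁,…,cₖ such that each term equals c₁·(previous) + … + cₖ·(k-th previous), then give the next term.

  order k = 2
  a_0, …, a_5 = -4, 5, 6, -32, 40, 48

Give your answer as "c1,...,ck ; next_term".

-2,-4 ; -256

  a_2 = -2·5 + -4·-4 = 6
  a_3 = -2·6 + -4·5 = -32
  a_4 = -2·-32 + -4·6 = 40
  a_5 = -2·40 + -4·-32 = 48
  a_6 = -2·48 + -4·40 = -256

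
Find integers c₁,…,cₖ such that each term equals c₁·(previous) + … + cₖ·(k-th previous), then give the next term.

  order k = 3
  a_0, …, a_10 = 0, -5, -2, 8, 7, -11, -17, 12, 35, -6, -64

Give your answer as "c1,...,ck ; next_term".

  a_3 = 1·-2 + -2·-5 + 1·0 = 8
  a_4 = 1·8 + -2·-2 + 1·-5 = 7
  a_5 = 1·7 + -2·8 + 1·-2 = -11
  a_6 = 1·-11 + -2·7 + 1·8 = -17
  a_7 = 1·-17 + -2·-11 + 1·7 = 12
  a_8 = 1·12 + -2·-17 + 1·-11 = 35
  a_9 = 1·35 + -2·12 + 1·-17 = -6
  a_10 = 1·-6 + -2·35 + 1·12 = -64
  a_11 = 1·-64 + -2·-6 + 1·35 = -17

1,-2,1 ; -17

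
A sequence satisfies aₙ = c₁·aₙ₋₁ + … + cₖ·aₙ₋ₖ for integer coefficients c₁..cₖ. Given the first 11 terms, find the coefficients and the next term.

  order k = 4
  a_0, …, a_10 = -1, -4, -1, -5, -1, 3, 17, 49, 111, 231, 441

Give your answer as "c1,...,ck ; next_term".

  a_4 = 2·-5 + 1·-1 + -2·-4 + -2·-1 = -1
  a_5 = 2·-1 + 1·-5 + -2·-1 + -2·-4 = 3
  a_6 = 2·3 + 1·-1 + -2·-5 + -2·-1 = 17
  a_7 = 2·17 + 1·3 + -2·-1 + -2·-5 = 49
  a_8 = 2·49 + 1·17 + -2·3 + -2·-1 = 111
  a_9 = 2·111 + 1·49 + -2·17 + -2·3 = 231
  a_10 = 2·231 + 1·111 + -2·49 + -2·17 = 441
  a_11 = 2·441 + 1·231 + -2·111 + -2·49 = 793

2,1,-2,-2 ; 793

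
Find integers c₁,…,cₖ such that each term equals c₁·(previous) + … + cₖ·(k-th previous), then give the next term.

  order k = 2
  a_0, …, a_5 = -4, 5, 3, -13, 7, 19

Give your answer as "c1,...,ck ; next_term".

  a_2 = -1·5 + -2·-4 = 3
  a_3 = -1·3 + -2·5 = -13
  a_4 = -1·-13 + -2·3 = 7
  a_5 = -1·7 + -2·-13 = 19
  a_6 = -1·19 + -2·7 = -33

-1,-2 ; -33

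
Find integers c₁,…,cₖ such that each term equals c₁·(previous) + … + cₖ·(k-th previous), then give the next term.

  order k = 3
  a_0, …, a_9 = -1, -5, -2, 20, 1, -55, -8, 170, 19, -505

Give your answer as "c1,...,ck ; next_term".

  a_3 = -1·-2 + -3·-5 + -3·-1 = 20
  a_4 = -1·20 + -3·-2 + -3·-5 = 1
  a_5 = -1·1 + -3·20 + -3·-2 = -55
  a_6 = -1·-55 + -3·1 + -3·20 = -8
  a_7 = -1·-8 + -3·-55 + -3·1 = 170
  a_8 = -1·170 + -3·-8 + -3·-55 = 19
  a_9 = -1·19 + -3·170 + -3·-8 = -505
  a_10 = -1·-505 + -3·19 + -3·170 = -62

-1,-3,-3 ; -62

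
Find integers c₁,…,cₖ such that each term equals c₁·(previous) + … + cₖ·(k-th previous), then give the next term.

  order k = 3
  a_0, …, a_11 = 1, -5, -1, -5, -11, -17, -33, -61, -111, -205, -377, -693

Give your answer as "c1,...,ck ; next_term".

  a_3 = 1·-1 + 1·-5 + 1·1 = -5
  a_4 = 1·-5 + 1·-1 + 1·-5 = -11
  a_5 = 1·-11 + 1·-5 + 1·-1 = -17
  a_6 = 1·-17 + 1·-11 + 1·-5 = -33
  a_7 = 1·-33 + 1·-17 + 1·-11 = -61
  a_8 = 1·-61 + 1·-33 + 1·-17 = -111
  a_9 = 1·-111 + 1·-61 + 1·-33 = -205
  a_10 = 1·-205 + 1·-111 + 1·-61 = -377
  a_11 = 1·-377 + 1·-205 + 1·-111 = -693
  a_12 = 1·-693 + 1·-377 + 1·-205 = -1275

1,1,1 ; -1275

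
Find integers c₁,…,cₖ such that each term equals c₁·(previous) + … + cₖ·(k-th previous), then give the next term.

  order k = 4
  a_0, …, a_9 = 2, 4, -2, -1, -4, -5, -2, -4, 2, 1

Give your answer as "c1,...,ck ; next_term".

  a_4 = 0·-1 + 1·-2 + 0·4 + -1·2 = -4
  a_5 = 0·-4 + 1·-1 + 0·-2 + -1·4 = -5
  a_6 = 0·-5 + 1·-4 + 0·-1 + -1·-2 = -2
  a_7 = 0·-2 + 1·-5 + 0·-4 + -1·-1 = -4
  a_8 = 0·-4 + 1·-2 + 0·-5 + -1·-4 = 2
  a_9 = 0·2 + 1·-4 + 0·-2 + -1·-5 = 1
  a_10 = 0·1 + 1·2 + 0·-4 + -1·-2 = 4

0,1,0,-1 ; 4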